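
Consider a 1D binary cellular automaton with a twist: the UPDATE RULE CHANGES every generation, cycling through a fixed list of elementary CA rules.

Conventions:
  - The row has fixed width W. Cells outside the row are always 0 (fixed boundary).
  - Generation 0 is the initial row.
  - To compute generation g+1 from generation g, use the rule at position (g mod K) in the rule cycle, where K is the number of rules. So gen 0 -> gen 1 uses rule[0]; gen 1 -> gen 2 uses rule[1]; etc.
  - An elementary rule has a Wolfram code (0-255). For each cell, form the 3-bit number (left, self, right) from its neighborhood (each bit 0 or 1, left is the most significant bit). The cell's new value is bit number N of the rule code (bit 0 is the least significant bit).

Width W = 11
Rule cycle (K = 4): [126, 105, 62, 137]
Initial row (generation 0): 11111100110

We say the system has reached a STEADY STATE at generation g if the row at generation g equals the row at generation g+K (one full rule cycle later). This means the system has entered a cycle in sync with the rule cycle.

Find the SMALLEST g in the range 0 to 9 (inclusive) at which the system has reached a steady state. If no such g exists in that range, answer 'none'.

Answer: 5

Derivation:
Gen 0: 11111100110
Gen 1 (rule 126): 10000111111
Gen 2 (rule 105): 00110100001
Gen 3 (rule 62): 01101110011
Gen 4 (rule 137): 01001100010
Gen 5 (rule 126): 11111110111
Gen 6 (rule 105): 10000011101
Gen 7 (rule 62): 11000110011
Gen 8 (rule 137): 10010100010
Gen 9 (rule 126): 11111110111
Gen 10 (rule 105): 10000011101
Gen 11 (rule 62): 11000110011
Gen 12 (rule 137): 10010100010
Gen 13 (rule 126): 11111110111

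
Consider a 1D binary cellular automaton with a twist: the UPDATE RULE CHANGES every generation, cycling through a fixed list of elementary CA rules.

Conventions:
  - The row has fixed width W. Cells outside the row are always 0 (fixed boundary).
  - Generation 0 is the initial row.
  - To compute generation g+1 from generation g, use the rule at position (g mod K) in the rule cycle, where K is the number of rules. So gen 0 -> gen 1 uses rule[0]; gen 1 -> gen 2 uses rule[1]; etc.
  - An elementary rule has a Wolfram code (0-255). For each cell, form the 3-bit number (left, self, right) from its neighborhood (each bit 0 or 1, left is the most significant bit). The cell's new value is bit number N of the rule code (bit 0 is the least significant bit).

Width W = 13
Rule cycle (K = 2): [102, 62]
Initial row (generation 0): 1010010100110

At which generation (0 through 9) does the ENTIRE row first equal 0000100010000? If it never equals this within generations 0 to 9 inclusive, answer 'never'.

Answer: never

Derivation:
Gen 0: 1010010100110
Gen 1 (rule 102): 1110111101010
Gen 2 (rule 62): 1001100011111
Gen 3 (rule 102): 1010100100001
Gen 4 (rule 62): 1111111110011
Gen 5 (rule 102): 0000000010101
Gen 6 (rule 62): 0000000111111
Gen 7 (rule 102): 0000001000001
Gen 8 (rule 62): 0000011100011
Gen 9 (rule 102): 0000100100101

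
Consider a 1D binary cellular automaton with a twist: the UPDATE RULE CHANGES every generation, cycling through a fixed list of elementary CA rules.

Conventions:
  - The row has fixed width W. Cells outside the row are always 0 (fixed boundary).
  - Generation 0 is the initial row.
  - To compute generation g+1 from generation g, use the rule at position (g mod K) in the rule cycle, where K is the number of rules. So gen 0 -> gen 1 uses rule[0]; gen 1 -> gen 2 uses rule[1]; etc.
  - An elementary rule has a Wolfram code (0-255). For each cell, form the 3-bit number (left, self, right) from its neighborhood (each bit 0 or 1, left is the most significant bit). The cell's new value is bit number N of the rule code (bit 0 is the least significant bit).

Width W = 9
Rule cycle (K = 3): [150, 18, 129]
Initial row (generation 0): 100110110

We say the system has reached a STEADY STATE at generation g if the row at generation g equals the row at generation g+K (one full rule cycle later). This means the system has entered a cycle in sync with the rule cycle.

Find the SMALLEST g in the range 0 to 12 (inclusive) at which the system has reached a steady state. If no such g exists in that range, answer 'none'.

Gen 0: 100110110
Gen 1 (rule 150): 111000001
Gen 2 (rule 18): 000100010
Gen 3 (rule 129): 110001000
Gen 4 (rule 150): 001011100
Gen 5 (rule 18): 010000010
Gen 6 (rule 129): 000111000
Gen 7 (rule 150): 001010100
Gen 8 (rule 18): 010000010
Gen 9 (rule 129): 000111000
Gen 10 (rule 150): 001010100
Gen 11 (rule 18): 010000010
Gen 12 (rule 129): 000111000
Gen 13 (rule 150): 001010100
Gen 14 (rule 18): 010000010
Gen 15 (rule 129): 000111000

Answer: 5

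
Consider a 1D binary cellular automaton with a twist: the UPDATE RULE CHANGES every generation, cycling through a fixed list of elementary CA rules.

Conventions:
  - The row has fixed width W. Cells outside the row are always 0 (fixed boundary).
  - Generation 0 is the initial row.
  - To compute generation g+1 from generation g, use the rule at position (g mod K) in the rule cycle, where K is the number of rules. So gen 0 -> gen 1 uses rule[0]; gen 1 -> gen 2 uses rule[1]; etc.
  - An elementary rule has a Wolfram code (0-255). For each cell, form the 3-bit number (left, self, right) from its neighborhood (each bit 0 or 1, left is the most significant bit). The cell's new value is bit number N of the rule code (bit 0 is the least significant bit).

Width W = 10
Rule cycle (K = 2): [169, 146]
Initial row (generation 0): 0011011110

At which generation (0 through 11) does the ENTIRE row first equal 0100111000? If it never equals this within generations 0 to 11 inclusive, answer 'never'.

Answer: 5

Derivation:
Gen 0: 0011011110
Gen 1 (rule 169): 1010111100
Gen 2 (rule 146): 0000011010
Gen 3 (rule 169): 1111010100
Gen 4 (rule 146): 0110000010
Gen 5 (rule 169): 0100111000
Gen 6 (rule 146): 1011010100
Gen 7 (rule 169): 0110101001
Gen 8 (rule 146): 1000000110
Gen 9 (rule 169): 0011110100
Gen 10 (rule 146): 0101100010
Gen 11 (rule 169): 0011001000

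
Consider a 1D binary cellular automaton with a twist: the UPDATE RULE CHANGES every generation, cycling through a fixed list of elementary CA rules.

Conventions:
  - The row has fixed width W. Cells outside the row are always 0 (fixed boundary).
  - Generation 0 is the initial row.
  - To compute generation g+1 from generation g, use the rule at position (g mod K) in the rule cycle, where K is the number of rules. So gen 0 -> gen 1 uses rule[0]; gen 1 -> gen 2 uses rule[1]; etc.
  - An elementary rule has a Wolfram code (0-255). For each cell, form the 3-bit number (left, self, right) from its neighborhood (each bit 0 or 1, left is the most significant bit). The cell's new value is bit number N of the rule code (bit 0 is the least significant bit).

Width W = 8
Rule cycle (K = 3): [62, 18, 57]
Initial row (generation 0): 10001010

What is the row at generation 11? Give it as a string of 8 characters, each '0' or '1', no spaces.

Gen 0: 10001010
Gen 1 (rule 62): 11011111
Gen 2 (rule 18): 00000000
Gen 3 (rule 57): 11111111
Gen 4 (rule 62): 10000000
Gen 5 (rule 18): 01000000
Gen 6 (rule 57): 00111111
Gen 7 (rule 62): 01100000
Gen 8 (rule 18): 10010000
Gen 9 (rule 57): 01001111
Gen 10 (rule 62): 11111000
Gen 11 (rule 18): 00000100

Answer: 00000100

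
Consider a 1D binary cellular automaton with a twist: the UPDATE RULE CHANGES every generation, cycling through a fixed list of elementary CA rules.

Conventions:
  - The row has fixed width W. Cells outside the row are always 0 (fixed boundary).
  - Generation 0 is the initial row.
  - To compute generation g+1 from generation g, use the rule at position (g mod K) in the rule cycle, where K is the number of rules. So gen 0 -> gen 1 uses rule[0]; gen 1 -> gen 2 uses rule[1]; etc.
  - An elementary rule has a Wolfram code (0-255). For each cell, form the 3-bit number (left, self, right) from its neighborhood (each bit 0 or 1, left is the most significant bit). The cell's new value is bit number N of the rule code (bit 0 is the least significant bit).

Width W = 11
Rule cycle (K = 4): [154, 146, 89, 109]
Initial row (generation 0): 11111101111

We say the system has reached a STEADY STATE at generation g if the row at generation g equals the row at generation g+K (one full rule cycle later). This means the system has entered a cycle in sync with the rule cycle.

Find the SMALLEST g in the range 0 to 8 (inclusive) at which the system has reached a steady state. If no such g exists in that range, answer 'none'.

Answer: none

Derivation:
Gen 0: 11111101111
Gen 1 (rule 154): 11111001110
Gen 2 (rule 146): 01110110101
Gen 3 (rule 89): 01010110000
Gen 4 (rule 109): 01111110111
Gen 5 (rule 154): 11111100110
Gen 6 (rule 146): 01111011001
Gen 7 (rule 89): 01001011100
Gen 8 (rule 109): 01001110101
Gen 9 (rule 154): 10111100000
Gen 10 (rule 146): 00011010000
Gen 11 (rule 89): 11011001111
Gen 12 (rule 109): 11111001001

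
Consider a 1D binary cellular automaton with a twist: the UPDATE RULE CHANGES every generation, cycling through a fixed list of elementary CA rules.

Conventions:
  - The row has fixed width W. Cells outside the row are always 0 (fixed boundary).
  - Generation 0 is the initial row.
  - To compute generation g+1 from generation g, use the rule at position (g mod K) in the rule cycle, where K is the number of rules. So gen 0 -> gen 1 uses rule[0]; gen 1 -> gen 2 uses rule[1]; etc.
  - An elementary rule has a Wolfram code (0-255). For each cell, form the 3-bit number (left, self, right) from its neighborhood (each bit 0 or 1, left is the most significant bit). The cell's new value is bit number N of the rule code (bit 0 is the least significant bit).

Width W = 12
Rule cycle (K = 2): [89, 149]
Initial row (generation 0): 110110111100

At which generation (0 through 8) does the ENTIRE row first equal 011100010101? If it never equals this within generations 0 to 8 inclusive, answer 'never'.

Gen 0: 110110111100
Gen 1 (rule 89): 110110100111
Gen 2 (rule 149): 000000110010
Gen 3 (rule 89): 111110111001
Gen 4 (rule 149): 011100010101
Gen 5 (rule 89): 010111000000
Gen 6 (rule 149): 010010111111
Gen 7 (rule 89): 001000100001
Gen 8 (rule 149): 101110111101

Answer: 4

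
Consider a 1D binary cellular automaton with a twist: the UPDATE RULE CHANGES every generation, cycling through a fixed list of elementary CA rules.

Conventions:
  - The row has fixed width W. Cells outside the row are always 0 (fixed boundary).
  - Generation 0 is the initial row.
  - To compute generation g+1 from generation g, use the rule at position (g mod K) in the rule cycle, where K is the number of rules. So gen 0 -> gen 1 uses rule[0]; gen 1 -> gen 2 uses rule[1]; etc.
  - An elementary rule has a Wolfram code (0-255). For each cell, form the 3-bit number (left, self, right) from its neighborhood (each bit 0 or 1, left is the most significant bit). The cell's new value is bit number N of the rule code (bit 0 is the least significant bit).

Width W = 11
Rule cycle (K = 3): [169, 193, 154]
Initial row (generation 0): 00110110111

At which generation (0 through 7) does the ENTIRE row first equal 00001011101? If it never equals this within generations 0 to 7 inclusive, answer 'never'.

Gen 0: 00110110111
Gen 1 (rule 169): 10101101110
Gen 2 (rule 193): 00000100110
Gen 3 (rule 154): 00001011101
Gen 4 (rule 169): 11100111010
Gen 5 (rule 193): 01100011000
Gen 6 (rule 154): 11010110100
Gen 7 (rule 169): 10101101001

Answer: 3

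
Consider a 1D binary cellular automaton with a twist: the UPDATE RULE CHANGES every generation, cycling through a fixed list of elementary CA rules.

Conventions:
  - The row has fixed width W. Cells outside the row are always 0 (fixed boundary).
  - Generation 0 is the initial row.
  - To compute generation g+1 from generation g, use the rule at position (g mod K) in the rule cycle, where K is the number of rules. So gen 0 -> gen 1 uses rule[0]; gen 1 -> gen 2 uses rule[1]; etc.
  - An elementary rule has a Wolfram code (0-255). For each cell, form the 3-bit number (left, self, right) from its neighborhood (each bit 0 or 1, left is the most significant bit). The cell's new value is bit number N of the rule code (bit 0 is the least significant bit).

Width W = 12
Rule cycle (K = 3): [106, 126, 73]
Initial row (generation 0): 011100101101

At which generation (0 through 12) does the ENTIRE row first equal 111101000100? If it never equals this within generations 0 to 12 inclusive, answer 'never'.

Gen 0: 011100101101
Gen 1 (rule 106): 110101011110
Gen 2 (rule 126): 111111110011
Gen 3 (rule 73): 100000010011
Gen 4 (rule 106): 000000100111
Gen 5 (rule 126): 000001111101
Gen 6 (rule 73): 111101000100
Gen 7 (rule 106): 100110001000
Gen 8 (rule 126): 111111011100
Gen 9 (rule 73): 100001010101
Gen 10 (rule 106): 000010101010
Gen 11 (rule 126): 000111111111
Gen 12 (rule 73): 110100000001

Answer: 6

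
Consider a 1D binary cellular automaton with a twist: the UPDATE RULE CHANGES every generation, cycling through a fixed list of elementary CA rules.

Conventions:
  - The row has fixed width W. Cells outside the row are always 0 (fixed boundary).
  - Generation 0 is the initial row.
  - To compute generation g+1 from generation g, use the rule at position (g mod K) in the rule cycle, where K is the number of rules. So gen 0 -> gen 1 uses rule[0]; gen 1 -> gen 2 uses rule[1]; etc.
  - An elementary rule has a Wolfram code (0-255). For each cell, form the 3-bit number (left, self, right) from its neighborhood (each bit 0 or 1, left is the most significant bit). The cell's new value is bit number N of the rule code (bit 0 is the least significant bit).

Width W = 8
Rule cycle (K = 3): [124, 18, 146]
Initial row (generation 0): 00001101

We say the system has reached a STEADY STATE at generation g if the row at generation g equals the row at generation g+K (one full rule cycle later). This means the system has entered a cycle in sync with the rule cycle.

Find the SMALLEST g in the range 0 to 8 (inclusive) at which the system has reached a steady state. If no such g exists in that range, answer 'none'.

Answer: 8

Derivation:
Gen 0: 00001101
Gen 1 (rule 124): 00001111
Gen 2 (rule 18): 00010000
Gen 3 (rule 146): 00101000
Gen 4 (rule 124): 00111100
Gen 5 (rule 18): 01000010
Gen 6 (rule 146): 10100101
Gen 7 (rule 124): 11110111
Gen 8 (rule 18): 00000000
Gen 9 (rule 146): 00000000
Gen 10 (rule 124): 00000000
Gen 11 (rule 18): 00000000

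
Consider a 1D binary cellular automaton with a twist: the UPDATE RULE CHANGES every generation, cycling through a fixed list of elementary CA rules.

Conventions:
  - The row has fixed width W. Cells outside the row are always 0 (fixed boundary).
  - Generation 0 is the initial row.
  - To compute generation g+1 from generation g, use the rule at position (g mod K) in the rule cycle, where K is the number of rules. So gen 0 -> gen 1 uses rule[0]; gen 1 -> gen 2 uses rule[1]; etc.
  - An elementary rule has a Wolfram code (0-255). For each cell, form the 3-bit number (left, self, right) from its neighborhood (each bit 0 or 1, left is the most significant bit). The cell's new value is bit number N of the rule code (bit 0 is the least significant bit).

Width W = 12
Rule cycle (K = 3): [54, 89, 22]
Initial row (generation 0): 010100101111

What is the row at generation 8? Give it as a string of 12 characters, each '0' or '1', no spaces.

Answer: 111010111111

Derivation:
Gen 0: 010100101111
Gen 1 (rule 54): 111111110000
Gen 2 (rule 89): 100000011111
Gen 3 (rule 22): 110000100000
Gen 4 (rule 54): 001001110000
Gen 5 (rule 89): 100101011111
Gen 6 (rule 22): 111101000000
Gen 7 (rule 54): 000011100000
Gen 8 (rule 89): 111010111111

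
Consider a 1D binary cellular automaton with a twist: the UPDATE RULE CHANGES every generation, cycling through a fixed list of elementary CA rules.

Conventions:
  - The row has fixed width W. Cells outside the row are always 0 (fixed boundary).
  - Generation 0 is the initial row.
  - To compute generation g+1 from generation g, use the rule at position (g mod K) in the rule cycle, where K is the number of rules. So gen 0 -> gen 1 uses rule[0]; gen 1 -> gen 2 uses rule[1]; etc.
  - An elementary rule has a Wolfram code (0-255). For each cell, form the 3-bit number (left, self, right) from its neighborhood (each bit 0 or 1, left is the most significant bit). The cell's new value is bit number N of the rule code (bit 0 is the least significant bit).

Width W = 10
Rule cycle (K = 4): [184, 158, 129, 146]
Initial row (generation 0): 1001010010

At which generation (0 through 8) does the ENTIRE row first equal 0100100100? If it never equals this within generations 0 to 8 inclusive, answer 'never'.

Gen 0: 1001010010
Gen 1 (rule 184): 0100101001
Gen 2 (rule 158): 1111101111
Gen 3 (rule 129): 0111000110
Gen 4 (rule 146): 1010101001
Gen 5 (rule 184): 0101010100
Gen 6 (rule 158): 1101010110
Gen 7 (rule 129): 0000000000
Gen 8 (rule 146): 0000000000

Answer: never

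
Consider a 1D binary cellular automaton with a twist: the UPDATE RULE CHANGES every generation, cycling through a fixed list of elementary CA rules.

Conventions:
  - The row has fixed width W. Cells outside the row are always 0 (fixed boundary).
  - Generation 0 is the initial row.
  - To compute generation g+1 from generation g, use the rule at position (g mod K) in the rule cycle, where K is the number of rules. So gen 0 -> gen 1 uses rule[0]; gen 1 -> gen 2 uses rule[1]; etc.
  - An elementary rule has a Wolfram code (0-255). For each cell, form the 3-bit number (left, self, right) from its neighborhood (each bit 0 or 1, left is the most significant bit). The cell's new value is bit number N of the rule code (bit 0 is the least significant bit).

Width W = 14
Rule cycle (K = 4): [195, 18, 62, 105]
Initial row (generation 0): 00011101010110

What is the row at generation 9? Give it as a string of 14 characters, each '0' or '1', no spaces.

Gen 0: 00011101010110
Gen 1 (rule 195): 11101100000010
Gen 2 (rule 18): 00000010000101
Gen 3 (rule 62): 00000111001111
Gen 4 (rule 105): 11110101001001
Gen 5 (rule 195): 01110000010010
Gen 6 (rule 18): 10001000101101
Gen 7 (rule 62): 11011101111011
Gen 8 (rule 105): 11110111001111
Gen 9 (rule 195): 01110011010111

Answer: 01110011010111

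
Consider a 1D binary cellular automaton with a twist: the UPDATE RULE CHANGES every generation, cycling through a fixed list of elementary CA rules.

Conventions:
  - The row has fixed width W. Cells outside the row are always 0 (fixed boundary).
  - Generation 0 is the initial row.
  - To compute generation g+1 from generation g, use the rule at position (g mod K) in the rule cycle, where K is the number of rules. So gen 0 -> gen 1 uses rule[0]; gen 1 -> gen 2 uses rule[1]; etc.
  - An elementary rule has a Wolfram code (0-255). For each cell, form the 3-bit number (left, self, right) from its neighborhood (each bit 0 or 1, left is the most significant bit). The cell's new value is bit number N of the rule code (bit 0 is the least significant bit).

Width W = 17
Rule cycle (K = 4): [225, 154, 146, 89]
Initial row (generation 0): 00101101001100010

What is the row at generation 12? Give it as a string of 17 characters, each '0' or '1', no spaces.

Gen 0: 00101101001100010
Gen 1 (rule 225): 10010110000101000
Gen 2 (rule 154): 01100101001000100
Gen 3 (rule 146): 10011000110101010
Gen 4 (rule 89): 01011110110000001
Gen 5 (rule 225): 00101111010111100
Gen 6 (rule 154): 01001110000111010
Gen 7 (rule 146): 10110101001010001
Gen 8 (rule 89): 00110000100001100
Gen 9 (rule 225): 10010110001100101
Gen 10 (rule 154): 01100101011011000
Gen 11 (rule 146): 10011000000000100
Gen 12 (rule 89): 01011111111110011

Answer: 01011111111110011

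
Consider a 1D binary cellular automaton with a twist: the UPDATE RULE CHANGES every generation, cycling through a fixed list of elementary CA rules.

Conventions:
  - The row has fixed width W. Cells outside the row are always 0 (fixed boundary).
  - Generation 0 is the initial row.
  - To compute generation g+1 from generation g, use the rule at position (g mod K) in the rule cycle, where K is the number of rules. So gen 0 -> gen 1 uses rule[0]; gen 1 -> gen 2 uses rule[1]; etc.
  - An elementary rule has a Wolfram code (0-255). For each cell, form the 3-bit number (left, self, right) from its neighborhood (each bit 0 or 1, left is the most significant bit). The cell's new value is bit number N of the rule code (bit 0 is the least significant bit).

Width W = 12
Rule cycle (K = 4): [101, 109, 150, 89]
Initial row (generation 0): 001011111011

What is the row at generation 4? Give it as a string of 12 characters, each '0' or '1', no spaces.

Answer: 011111110111

Derivation:
Gen 0: 001011111011
Gen 1 (rule 101): 101100001101
Gen 2 (rule 109): 111101101111
Gen 3 (rule 150): 011000000110
Gen 4 (rule 89): 011111110111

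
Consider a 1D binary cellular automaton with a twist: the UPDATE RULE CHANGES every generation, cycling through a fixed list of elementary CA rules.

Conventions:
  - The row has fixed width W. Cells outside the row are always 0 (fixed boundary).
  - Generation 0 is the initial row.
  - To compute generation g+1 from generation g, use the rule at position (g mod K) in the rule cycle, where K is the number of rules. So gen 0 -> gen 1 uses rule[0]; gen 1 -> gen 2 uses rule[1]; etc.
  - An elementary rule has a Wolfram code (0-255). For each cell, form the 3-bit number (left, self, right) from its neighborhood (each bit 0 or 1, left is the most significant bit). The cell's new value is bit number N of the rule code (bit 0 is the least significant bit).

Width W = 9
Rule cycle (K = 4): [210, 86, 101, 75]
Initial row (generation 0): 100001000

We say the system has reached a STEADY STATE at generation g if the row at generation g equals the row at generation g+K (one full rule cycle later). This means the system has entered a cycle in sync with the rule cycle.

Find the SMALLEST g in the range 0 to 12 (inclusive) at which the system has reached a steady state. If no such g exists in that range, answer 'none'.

Gen 0: 100001000
Gen 1 (rule 210): 010010100
Gen 2 (rule 86): 111110110
Gen 3 (rule 101): 000011010
Gen 4 (rule 75): 111111000
Gen 5 (rule 210): 011111100
Gen 6 (rule 86): 100000110
Gen 7 (rule 101): 101110010
Gen 8 (rule 75): 001010100
Gen 9 (rule 210): 010000010
Gen 10 (rule 86): 111000111
Gen 11 (rule 101): 001010001
Gen 12 (rule 75): 110000110
Gen 13 (rule 210): 011001011
Gen 14 (rule 86): 101111001
Gen 15 (rule 101): 110001001
Gen 16 (rule 75): 110110010

Answer: none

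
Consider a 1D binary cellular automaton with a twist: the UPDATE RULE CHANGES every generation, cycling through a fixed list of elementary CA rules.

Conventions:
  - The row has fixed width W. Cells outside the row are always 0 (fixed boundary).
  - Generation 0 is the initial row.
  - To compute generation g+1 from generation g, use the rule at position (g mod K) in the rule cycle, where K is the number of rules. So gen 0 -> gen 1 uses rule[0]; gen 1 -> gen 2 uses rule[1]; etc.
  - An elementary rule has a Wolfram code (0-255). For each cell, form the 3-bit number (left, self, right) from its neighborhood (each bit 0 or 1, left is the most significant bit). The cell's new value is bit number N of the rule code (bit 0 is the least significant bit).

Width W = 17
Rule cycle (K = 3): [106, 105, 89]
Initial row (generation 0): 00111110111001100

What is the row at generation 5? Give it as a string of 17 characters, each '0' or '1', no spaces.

Answer: 10101101000010111

Derivation:
Gen 0: 00111110111001100
Gen 1 (rule 106): 01100011101011100
Gen 2 (rule 105): 01101010110110101
Gen 3 (rule 89): 01100000110110000
Gen 4 (rule 106): 11100001111110000
Gen 5 (rule 105): 10101101000010111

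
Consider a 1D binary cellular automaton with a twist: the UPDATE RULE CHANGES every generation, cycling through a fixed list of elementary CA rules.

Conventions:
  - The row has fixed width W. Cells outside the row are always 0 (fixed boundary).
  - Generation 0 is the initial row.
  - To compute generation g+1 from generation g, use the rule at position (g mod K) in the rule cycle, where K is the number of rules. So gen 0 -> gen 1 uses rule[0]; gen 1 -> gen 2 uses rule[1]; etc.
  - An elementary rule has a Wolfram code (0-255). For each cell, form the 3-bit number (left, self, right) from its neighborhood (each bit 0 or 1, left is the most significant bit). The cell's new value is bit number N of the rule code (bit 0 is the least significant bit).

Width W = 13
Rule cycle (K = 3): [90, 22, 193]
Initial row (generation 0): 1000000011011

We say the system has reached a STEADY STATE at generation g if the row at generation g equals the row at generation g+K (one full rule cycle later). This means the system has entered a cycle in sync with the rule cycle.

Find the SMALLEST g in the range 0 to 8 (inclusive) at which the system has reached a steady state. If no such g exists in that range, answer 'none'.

Answer: none

Derivation:
Gen 0: 1000000011011
Gen 1 (rule 90): 0100000111011
Gen 2 (rule 22): 1110001000000
Gen 3 (rule 193): 0110100011111
Gen 4 (rule 90): 1110010110001
Gen 5 (rule 22): 0001110001011
Gen 6 (rule 193): 1100110100001
Gen 7 (rule 90): 1111110010010
Gen 8 (rule 22): 0000001111111
Gen 9 (rule 193): 1111100111111
Gen 10 (rule 90): 1000111100001
Gen 11 (rule 22): 1101000010011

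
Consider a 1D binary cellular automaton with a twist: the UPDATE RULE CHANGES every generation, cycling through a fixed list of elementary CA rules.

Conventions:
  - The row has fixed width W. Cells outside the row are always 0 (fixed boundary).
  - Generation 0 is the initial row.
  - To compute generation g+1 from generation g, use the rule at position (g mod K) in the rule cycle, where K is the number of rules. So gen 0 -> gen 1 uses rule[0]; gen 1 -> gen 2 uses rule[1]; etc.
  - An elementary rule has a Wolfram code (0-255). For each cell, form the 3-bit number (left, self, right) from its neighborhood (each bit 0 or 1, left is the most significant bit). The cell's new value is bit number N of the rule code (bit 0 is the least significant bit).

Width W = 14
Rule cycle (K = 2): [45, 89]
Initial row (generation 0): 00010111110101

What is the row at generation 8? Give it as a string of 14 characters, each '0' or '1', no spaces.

Gen 0: 00010111110101
Gen 1 (rule 45): 11011100001111
Gen 2 (rule 89): 11010111101001
Gen 3 (rule 45): 10111100011001
Gen 4 (rule 89): 00100111011100
Gen 5 (rule 45): 10100100110001
Gen 6 (rule 89): 00010010111100
Gen 7 (rule 45): 11010011100001
Gen 8 (rule 89): 11001010111100

Answer: 11001010111100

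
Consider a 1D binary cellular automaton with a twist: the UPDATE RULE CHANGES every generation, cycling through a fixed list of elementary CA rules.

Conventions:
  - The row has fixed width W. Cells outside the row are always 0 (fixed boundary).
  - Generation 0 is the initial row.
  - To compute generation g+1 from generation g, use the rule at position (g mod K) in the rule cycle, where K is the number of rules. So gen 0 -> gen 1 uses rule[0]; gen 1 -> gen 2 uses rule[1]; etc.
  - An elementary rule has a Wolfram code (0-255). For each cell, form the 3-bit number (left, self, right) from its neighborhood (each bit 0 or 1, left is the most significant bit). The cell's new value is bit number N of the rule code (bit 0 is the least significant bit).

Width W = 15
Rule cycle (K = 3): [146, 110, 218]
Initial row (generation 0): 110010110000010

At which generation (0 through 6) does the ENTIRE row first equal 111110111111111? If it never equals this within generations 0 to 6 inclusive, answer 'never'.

Answer: 3

Derivation:
Gen 0: 110010110000010
Gen 1 (rule 146): 001100001000101
Gen 2 (rule 110): 011100011001111
Gen 3 (rule 218): 111110111111111
Gen 4 (rule 146): 011100011111110
Gen 5 (rule 110): 110100110000010
Gen 6 (rule 218): 110011111000101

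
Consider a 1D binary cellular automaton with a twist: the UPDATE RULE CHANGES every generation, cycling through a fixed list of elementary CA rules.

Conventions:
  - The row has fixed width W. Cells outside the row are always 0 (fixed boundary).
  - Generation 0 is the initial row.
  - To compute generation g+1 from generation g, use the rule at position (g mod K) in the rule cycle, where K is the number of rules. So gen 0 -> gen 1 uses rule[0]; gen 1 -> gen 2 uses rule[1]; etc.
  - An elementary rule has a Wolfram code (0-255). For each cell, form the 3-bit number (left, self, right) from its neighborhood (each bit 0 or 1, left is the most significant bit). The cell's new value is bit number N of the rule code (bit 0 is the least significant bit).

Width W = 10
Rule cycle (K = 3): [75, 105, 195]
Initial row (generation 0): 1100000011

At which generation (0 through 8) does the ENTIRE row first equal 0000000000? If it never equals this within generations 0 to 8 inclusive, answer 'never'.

Gen 0: 1100000011
Gen 1 (rule 75): 1101111111
Gen 2 (rule 105): 1111000001
Gen 3 (rule 195): 0111011110
Gen 4 (rule 75): 1101010010
Gen 5 (rule 105): 1110100000
Gen 6 (rule 195): 0110001111
Gen 7 (rule 75): 1110111001
Gen 8 (rule 105): 1011101000

Answer: never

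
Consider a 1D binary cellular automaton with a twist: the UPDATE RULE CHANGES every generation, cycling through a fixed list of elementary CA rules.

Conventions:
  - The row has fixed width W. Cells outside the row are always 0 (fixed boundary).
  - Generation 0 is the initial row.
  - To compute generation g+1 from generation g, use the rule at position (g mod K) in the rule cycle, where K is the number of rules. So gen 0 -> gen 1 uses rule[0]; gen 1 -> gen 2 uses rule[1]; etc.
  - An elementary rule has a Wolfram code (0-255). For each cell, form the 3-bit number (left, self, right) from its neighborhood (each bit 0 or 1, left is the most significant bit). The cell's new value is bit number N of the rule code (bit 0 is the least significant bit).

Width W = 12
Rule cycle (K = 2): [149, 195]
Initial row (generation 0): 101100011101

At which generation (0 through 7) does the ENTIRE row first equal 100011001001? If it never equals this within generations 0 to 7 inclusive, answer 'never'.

Gen 0: 101100011101
Gen 1 (rule 149): 100011001001
Gen 2 (rule 195): 001101010010
Gen 3 (rule 149): 100001011011
Gen 4 (rule 195): 001110001001
Gen 5 (rule 149): 100101101101
Gen 6 (rule 195): 001000100100
Gen 7 (rule 149): 101110110111

Answer: 1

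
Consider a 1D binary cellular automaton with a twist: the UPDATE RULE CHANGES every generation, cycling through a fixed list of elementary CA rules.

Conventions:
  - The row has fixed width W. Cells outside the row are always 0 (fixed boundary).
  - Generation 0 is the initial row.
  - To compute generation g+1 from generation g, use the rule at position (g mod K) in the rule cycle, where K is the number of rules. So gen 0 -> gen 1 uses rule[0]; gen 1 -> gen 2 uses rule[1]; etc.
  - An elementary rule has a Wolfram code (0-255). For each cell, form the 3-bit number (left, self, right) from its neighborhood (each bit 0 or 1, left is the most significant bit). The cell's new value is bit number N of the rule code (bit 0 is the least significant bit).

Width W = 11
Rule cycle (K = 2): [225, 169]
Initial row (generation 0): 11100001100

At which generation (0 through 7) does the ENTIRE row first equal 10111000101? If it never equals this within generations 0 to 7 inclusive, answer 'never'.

Answer: never

Derivation:
Gen 0: 11100001100
Gen 1 (rule 225): 01101100101
Gen 2 (rule 169): 01011000010
Gen 3 (rule 225): 00101011000
Gen 4 (rule 169): 10010110011
Gen 5 (rule 225): 00001010001
Gen 6 (rule 169): 11100100100
Gen 7 (rule 225): 01100000001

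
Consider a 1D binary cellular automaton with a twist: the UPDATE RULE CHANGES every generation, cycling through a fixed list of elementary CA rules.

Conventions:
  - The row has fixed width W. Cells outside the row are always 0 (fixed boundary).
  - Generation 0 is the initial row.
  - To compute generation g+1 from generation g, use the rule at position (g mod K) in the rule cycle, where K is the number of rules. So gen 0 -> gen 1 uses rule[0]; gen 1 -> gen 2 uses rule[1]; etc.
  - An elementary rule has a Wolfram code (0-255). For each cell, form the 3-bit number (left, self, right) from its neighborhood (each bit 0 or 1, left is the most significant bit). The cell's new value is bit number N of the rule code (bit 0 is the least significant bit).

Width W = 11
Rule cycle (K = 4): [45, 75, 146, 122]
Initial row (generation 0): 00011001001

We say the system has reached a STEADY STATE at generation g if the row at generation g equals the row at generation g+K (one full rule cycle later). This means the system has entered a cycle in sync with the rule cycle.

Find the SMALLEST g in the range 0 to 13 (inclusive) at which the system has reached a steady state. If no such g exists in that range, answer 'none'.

Answer: 10

Derivation:
Gen 0: 00011001001
Gen 1 (rule 45): 11010001001
Gen 2 (rule 75): 11000110010
Gen 3 (rule 146): 00101001101
Gen 4 (rule 122): 01010111110
Gen 5 (rule 45): 01111100000
Gen 6 (rule 75): 11000101111
Gen 7 (rule 146): 00101000110
Gen 8 (rule 122): 01010101111
Gen 9 (rule 45): 01111111000
Gen 10 (rule 75): 11000001011
Gen 11 (rule 146): 00100010000
Gen 12 (rule 122): 01010101000
Gen 13 (rule 45): 01111111011
Gen 14 (rule 75): 11000001011
Gen 15 (rule 146): 00100010000
Gen 16 (rule 122): 01010101000
Gen 17 (rule 45): 01111111011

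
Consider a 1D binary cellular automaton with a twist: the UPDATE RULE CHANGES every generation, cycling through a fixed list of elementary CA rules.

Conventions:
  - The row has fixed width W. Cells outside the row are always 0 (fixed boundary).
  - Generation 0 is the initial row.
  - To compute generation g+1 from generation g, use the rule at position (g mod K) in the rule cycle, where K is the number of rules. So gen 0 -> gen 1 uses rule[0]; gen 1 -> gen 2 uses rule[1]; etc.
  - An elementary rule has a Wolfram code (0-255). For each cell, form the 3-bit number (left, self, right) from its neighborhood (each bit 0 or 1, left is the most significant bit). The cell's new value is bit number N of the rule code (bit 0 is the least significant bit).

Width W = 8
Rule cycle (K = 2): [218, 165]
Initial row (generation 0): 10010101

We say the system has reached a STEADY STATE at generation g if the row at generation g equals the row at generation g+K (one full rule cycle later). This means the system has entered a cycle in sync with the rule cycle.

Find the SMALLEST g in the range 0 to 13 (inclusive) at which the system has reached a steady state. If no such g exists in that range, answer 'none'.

Gen 0: 10010101
Gen 1 (rule 218): 01100000
Gen 2 (rule 165): 00001111
Gen 3 (rule 218): 00011111
Gen 4 (rule 165): 11001110
Gen 5 (rule 218): 11111111
Gen 6 (rule 165): 01111110
Gen 7 (rule 218): 11111111
Gen 8 (rule 165): 01111110
Gen 9 (rule 218): 11111111
Gen 10 (rule 165): 01111110
Gen 11 (rule 218): 11111111
Gen 12 (rule 165): 01111110
Gen 13 (rule 218): 11111111
Gen 14 (rule 165): 01111110
Gen 15 (rule 218): 11111111

Answer: 5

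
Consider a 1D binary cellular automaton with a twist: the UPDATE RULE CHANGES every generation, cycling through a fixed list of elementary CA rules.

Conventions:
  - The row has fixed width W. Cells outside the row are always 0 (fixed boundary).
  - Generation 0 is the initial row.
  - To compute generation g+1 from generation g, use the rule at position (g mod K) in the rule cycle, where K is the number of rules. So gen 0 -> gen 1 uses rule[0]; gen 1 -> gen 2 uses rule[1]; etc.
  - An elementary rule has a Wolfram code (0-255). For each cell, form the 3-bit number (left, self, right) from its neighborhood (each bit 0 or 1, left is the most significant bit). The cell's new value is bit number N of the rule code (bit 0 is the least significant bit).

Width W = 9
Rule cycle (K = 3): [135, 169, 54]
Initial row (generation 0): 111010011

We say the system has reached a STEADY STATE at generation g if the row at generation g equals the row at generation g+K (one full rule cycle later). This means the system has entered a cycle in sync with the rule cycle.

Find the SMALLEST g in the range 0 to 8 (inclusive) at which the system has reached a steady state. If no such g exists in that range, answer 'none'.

Gen 0: 111010011
Gen 1 (rule 135): 010010100
Gen 2 (rule 169): 000001001
Gen 3 (rule 54): 000011111
Gen 4 (rule 135): 111101110
Gen 5 (rule 169): 111011100
Gen 6 (rule 54): 000100010
Gen 7 (rule 135): 111101110
Gen 8 (rule 169): 111011100
Gen 9 (rule 54): 000100010
Gen 10 (rule 135): 111101110
Gen 11 (rule 169): 111011100

Answer: 4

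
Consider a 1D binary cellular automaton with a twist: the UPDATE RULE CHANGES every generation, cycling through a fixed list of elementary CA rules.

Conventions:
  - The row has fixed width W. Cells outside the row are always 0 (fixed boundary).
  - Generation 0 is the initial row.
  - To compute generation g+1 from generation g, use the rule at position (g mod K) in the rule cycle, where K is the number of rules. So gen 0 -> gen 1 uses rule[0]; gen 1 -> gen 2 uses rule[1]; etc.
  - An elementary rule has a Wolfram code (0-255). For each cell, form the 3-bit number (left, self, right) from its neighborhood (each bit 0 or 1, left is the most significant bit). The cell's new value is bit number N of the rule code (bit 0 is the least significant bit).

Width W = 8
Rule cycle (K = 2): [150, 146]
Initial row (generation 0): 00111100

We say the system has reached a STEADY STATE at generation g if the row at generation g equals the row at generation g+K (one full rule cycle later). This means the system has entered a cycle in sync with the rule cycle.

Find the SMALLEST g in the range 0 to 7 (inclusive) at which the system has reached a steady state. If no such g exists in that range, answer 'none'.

Answer: 7

Derivation:
Gen 0: 00111100
Gen 1 (rule 150): 01011010
Gen 2 (rule 146): 10000001
Gen 3 (rule 150): 11000011
Gen 4 (rule 146): 00100100
Gen 5 (rule 150): 01111110
Gen 6 (rule 146): 10111101
Gen 7 (rule 150): 10011001
Gen 8 (rule 146): 01100110
Gen 9 (rule 150): 10011001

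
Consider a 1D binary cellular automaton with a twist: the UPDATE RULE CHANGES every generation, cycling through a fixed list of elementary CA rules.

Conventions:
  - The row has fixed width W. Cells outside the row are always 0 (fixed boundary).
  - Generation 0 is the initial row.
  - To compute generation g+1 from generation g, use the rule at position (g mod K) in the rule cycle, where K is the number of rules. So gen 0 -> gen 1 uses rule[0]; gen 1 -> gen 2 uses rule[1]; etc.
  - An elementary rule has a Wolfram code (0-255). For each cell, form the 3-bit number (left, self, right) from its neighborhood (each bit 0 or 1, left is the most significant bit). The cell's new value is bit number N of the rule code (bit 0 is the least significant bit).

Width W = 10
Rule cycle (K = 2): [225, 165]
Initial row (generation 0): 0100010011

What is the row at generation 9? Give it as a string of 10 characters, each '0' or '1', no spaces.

Gen 0: 0100010011
Gen 1 (rule 225): 0001000001
Gen 2 (rule 165): 1101011101
Gen 3 (rule 225): 0110101110
Gen 4 (rule 165): 0001110100
Gen 5 (rule 225): 1100111001
Gen 6 (rule 165): 0000010001
Gen 7 (rule 225): 1111000100
Gen 8 (rule 165): 0110010101
Gen 9 (rule 225): 0010001010

Answer: 0010001010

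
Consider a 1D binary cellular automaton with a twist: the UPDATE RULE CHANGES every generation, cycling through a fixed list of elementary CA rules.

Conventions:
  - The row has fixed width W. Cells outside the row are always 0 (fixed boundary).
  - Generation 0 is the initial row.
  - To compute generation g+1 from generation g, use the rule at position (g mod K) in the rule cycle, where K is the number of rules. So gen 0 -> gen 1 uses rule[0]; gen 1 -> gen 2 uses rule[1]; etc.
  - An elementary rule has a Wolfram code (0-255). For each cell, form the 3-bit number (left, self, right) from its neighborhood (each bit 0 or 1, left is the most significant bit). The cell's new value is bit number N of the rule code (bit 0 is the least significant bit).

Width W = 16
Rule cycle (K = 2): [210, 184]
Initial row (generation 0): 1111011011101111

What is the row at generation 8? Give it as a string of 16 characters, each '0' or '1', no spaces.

Answer: 0101000001010010

Derivation:
Gen 0: 1111011011101111
Gen 1 (rule 210): 0111001001100111
Gen 2 (rule 184): 0110100101010110
Gen 3 (rule 210): 1010011000000011
Gen 4 (rule 184): 0101010100000010
Gen 5 (rule 210): 1000000010000101
Gen 6 (rule 184): 0100000001000010
Gen 7 (rule 210): 1010000010100101
Gen 8 (rule 184): 0101000001010010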